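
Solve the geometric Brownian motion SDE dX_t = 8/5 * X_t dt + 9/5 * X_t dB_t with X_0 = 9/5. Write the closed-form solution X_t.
X_t = 9/5 * exp((-1/50) * t + (9/5) * B_t)

For GBM dX = mu X dt + sigma X dB with X_0 = x_0, apply Itô to Y = log X: dY = (mu - sigma^2/2) dt + sigma dB, so Y_t = log(x_0) + (mu - sigma^2/2) t + sigma B_t and hence X_t = x_0 * exp((mu - sigma^2/2) t + sigma B_t).
With mu = 8/5, sigma = 9/5, x_0 = 9/5, this gives:
  X_t = 9/5 * exp((-1/50) * t + (9/5) * B_t).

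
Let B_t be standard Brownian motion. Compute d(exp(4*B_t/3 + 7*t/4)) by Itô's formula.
d(exp(4*B_t/3 + 7*t/4)) = (95*exp(4*B_t/3 + 7*t/4)/36) dt + (4*exp(4*B_t/3 + 7*t/4)/3) dB_t

Itô's formula for f(t, x): d f(t, B_t) = (f_t + (1/2) f_xx) dt + f_x dB_t. Compute partials of f(t, x) = exp(7*t/4 + 4*x/3):
  f_t(t,x)  = 7*exp(7*t/4 + 4*x/3)/4
  f_x(t,x)  = 4*exp(7*t/4 + 4*x/3)/3
  f_xx(t,x) = 16*exp(7*t/4 + 4*x/3)/9
Assemble drift = f_t + (1/2) f_xx = 95*exp(7*t/4 + 4*x/3)/36 and diffusion = f_x = 4*exp(7*t/4 + 4*x/3)/3. Substituting x = B_t:
  d(exp(4*B_t/3 + 7*t/4)) = (95*exp(4*B_t/3 + 7*t/4)/36) dt + (4*exp(4*B_t/3 + 7*t/4)/3) dB_t.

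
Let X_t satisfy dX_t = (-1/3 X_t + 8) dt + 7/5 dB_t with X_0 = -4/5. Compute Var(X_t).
Var(X_t) = 147/50 - 147*exp(-2*t/3)/50

The variance V(t) = Var(X_t) satisfies V'(t) = 2 a V(t) + c^2 with V(0) = 0 (drift coefficient is linear in X, diffusion is constant). With a = -1/3, c = 7/5, the solution is
  V(t) = (c^2 / (2 a)) * (exp(2 a t) - 1)
       = ((7/5)^2 / (2*(-1/3))) * (exp((-2/3) t) - 1)
       = 147/50 - 147*exp(-2*t/3)/50.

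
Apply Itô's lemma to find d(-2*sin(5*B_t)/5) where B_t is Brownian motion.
d(-2*sin(5*B_t)/5) = (5*sin(5*B_t)) dt + (-2*cos(5*B_t)) dB_t

Itô's formula for f(B_t) gives d f(B_t) = f'(B_t) dB_t + (1/2) f''(B_t) dt. Compute derivatives of f(x) = -2*sin(5*x)/5:
  f'(x)  = -2*cos(5*x)
  f''(x) = 10*sin(5*x)
Substitute x = B_t and multiply the f'' term by 1/2:
  drift     = (1/2) * (10*sin(5*x)) evaluated at B_t = 5*sin(5*B_t)
  diffusion = (-2*cos(5*x)) evaluated at B_t = -2*cos(5*B_t)
Therefore d(-2*sin(5*B_t)/5) = (5*sin(5*B_t)) dt + (-2*cos(5*B_t)) dB_t.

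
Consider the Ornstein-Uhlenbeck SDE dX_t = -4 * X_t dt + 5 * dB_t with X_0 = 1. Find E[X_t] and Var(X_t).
E[X_t] = exp(-4*t); Var(X_t) = 25/8 - 25*exp(-8*t)/8

The OU SDE dX = -theta X dt + sigma dB admits the integrating factor exp(theta t): d(exp(theta t) X_t) = sigma exp(theta t) dB_t. Integrating from 0 to t:
  X_t = x_0 * exp(-theta t) + sigma * int_0^t exp(-theta (t-s)) dB_s.
The Itô integral has mean 0 and (by the Itô isometry) variance sigma^2 * int_0^t exp(-2 theta (t - s)) ds = sigma^2 * (1 - exp(-2 theta t)) / (2 theta).
With theta = 4, sigma = 5, x_0 = 1:
  E[X_t] = 1 * exp(-4 t) = exp(-4*t)
  Var(X_t) = (5)^2 * (1 - exp(-2*4 t)) / (2 * 4) = 25/8 - 25*exp(-8*t)/8.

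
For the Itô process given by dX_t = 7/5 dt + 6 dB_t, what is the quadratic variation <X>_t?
<X>_t = 36*t

For an Itô process dX_t = a(t) dt + b(t) dB_t, the quadratic variation is <X>_t = int_0^t b(s)^2 ds (the drift term does not contribute). Here b(s) = 6, so
  b(s)^2 = 36.
Integrating from 0 to t:
  <X>_t = int_0^t (36) ds = 36*t.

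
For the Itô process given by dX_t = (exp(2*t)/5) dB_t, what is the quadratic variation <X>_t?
<X>_t = exp(4*t)/100 - 1/100

For an Itô process dX_t = a(t) dt + b(t) dB_t, the quadratic variation is <X>_t = int_0^t b(s)^2 ds (the drift term does not contribute). Here b(s) = exp(2*s)/5, so
  b(s)^2 = exp(4*s)/25.
Integrating from 0 to t:
  <X>_t = int_0^t (exp(4*s)/25) ds = exp(4*t)/100 - 1/100.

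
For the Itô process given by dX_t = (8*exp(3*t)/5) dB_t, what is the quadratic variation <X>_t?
<X>_t = 32*exp(6*t)/75 - 32/75

For an Itô process dX_t = a(t) dt + b(t) dB_t, the quadratic variation is <X>_t = int_0^t b(s)^2 ds (the drift term does not contribute). Here b(s) = 8*exp(3*s)/5, so
  b(s)^2 = 64*exp(6*s)/25.
Integrating from 0 to t:
  <X>_t = int_0^t (64*exp(6*s)/25) ds = 32*exp(6*t)/75 - 32/75.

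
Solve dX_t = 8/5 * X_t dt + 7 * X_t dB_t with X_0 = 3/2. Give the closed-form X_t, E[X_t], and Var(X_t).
X_t = 3/2 * exp((-229/10) t + (7) B_t); E[X_t] = 3*exp(8*t/5)/2; Var(X_t) = 9*(exp(49*t) - 1)*exp(16*t/5)/4

For GBM dX = mu X dt + sigma X dB with X_0 = x_0, apply Itô to Y = log X: dY = (mu - sigma^2/2) dt + sigma dB, so Y_t = log(x_0) + (mu - sigma^2/2) t + sigma B_t and hence X_t = x_0 * exp((mu - sigma^2/2) t + sigma B_t).
With mu = 8/5, sigma = 7, x_0 = 3/2, this gives:
  X_t = 3/2 * exp((-229/10) * t + (7) * B_t).
Since sigma*B_t ~ Normal(0, sigma^2 t), E[exp(sigma*B_t)] = exp(sigma^2 t / 2); so E[X_t] = x_0 * exp((mu - sigma^2/2) t) * exp(sigma^2 t / 2) = x_0 * exp(mu t) = 3*exp(8*t/5)/2.
Var(X_t) = E[X_t^2] - (E[X_t])^2 = x_0^2 * exp(2 mu t) * (exp(sigma^2 t) - 1) = 9*(exp(49*t) - 1)*exp(16*t/5)/4.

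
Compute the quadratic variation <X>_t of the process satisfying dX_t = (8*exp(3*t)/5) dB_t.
<X>_t = 32*exp(6*t)/75 - 32/75

For an Itô process dX_t = a(t) dt + b(t) dB_t, the quadratic variation is <X>_t = int_0^t b(s)^2 ds (the drift term does not contribute). Here b(s) = 8*exp(3*s)/5, so
  b(s)^2 = 64*exp(6*s)/25.
Integrating from 0 to t:
  <X>_t = int_0^t (64*exp(6*s)/25) ds = 32*exp(6*t)/75 - 32/75.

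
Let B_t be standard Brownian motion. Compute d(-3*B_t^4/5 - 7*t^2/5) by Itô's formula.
d(-3*B_t^4/5 - 7*t^2/5) = (-18*B_t^2/5 - 14*t/5) dt + (-12*B_t^3/5) dB_t

Itô's formula for f(t, x): d f(t, B_t) = (f_t + (1/2) f_xx) dt + f_x dB_t. Compute partials of f(t, x) = -7*t^2/5 - 3*x^4/5:
  f_t(t,x)  = -14*t/5
  f_x(t,x)  = -12*x^3/5
  f_xx(t,x) = -36*x^2/5
Assemble drift = f_t + (1/2) f_xx = -14*t/5 - 18*x^2/5 and diffusion = f_x = -12*x^3/5. Substituting x = B_t:
  d(-3*B_t^4/5 - 7*t^2/5) = (-18*B_t^2/5 - 14*t/5) dt + (-12*B_t^3/5) dB_t.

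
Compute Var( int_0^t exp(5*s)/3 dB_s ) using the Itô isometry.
Var = exp(10*t)/90 - 1/90

The Itô integral of a deterministic integrand f(s) has mean 0 because each increment f(s) * (B_{s+ds} - B_s) has mean 0. By the Itô isometry:
  Var( int_0^t f(s) dB_s ) = E[ (int_0^t f(s) dB_s)^2 ] = int_0^t f(s)^2 ds.
Here f(s) = exp(5*s)/3, so f(s)^2 = exp(10*s)/9. Integrate:
  int_0^t (exp(10*s)/9) ds = exp(10*t)/90 - 1/90.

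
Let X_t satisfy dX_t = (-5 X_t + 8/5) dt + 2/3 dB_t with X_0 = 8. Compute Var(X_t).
Var(X_t) = 2/45 - 2*exp(-10*t)/45

The variance V(t) = Var(X_t) satisfies V'(t) = 2 a V(t) + c^2 with V(0) = 0 (drift coefficient is linear in X, diffusion is constant). With a = -5, c = 2/3, the solution is
  V(t) = (c^2 / (2 a)) * (exp(2 a t) - 1)
       = ((2/3)^2 / (2*(-5))) * (exp((-10) t) - 1)
       = 2/45 - 2*exp(-10*t)/45.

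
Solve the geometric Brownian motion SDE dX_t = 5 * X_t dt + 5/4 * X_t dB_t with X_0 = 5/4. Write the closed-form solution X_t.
X_t = 5/4 * exp((135/32) * t + (5/4) * B_t)

For GBM dX = mu X dt + sigma X dB with X_0 = x_0, apply Itô to Y = log X: dY = (mu - sigma^2/2) dt + sigma dB, so Y_t = log(x_0) + (mu - sigma^2/2) t + sigma B_t and hence X_t = x_0 * exp((mu - sigma^2/2) t + sigma B_t).
With mu = 5, sigma = 5/4, x_0 = 5/4, this gives:
  X_t = 5/4 * exp((135/32) * t + (5/4) * B_t).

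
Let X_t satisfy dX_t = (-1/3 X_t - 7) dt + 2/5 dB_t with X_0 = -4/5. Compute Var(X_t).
Var(X_t) = 6/25 - 6*exp(-2*t/3)/25

The variance V(t) = Var(X_t) satisfies V'(t) = 2 a V(t) + c^2 with V(0) = 0 (drift coefficient is linear in X, diffusion is constant). With a = -1/3, c = 2/5, the solution is
  V(t) = (c^2 / (2 a)) * (exp(2 a t) - 1)
       = ((2/5)^2 / (2*(-1/3))) * (exp((-2/3) t) - 1)
       = 6/25 - 6*exp(-2*t/3)/25.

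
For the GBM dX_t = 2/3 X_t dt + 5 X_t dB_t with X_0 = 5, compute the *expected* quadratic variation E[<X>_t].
E[<X>_t] = 1875*exp(79*t/3)/79 - 1875/79

<X>_t = int_0^t (5 * X_s)^2 ds. Taking expectation inside the integral: E[<X>_t] = 5^2 * int_0^t E[X_s^2] ds. For GBM, E[X_s^2] = x_0^2 * exp((2 mu + sigma^2) s). Integrating:
  E[<X>_t] = 5^2 * 5^2 * (exp((2*(2/3) + 5^2) t) - 1) / (2*(2/3) + 5^2)
           = 5^2 * 5^2 * (exp((79/3) t) - 1) / (79/3) = 1875*exp(79*t/3)/79 - 1875/79.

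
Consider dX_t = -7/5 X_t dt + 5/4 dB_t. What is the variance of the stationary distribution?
lim Var(X_t) = 125/224

The OU SDE dX = -theta X dt + sigma dB admits the integrating factor exp(theta t): d(exp(theta t) X_t) = sigma exp(theta t) dB_t. Integrating from 0 to t gives X_t = x_0 * exp(-theta t) + sigma * int_0^t exp(-theta (t-s)) dB_s for any initial x_0. The Itô integral has variance (by the Itô isometry) sigma^2 * int_0^t exp(-2 theta (t - s)) ds = sigma^2 * (1 - exp(-2 theta t)) / (2 theta), independent of x_0.
With theta = 7/5, sigma = 5/4:
  Var(X_t) = (5/4)^2 * (1 - exp(-2*7/5 t)) / (2 * 7/5) = 125/224 - 125*exp(-14*t/5)/224.
As t -> infinity, exp(-2*7/5 t) -> 0, so the stationary variance is sigma^2 / (2 theta) = 125/224.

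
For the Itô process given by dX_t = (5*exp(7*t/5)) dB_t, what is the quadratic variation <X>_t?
<X>_t = 125*exp(14*t/5)/14 - 125/14

For an Itô process dX_t = a(t) dt + b(t) dB_t, the quadratic variation is <X>_t = int_0^t b(s)^2 ds (the drift term does not contribute). Here b(s) = 5*exp(7*s/5), so
  b(s)^2 = 25*exp(14*s/5).
Integrating from 0 to t:
  <X>_t = int_0^t (25*exp(14*s/5)) ds = 125*exp(14*t/5)/14 - 125/14.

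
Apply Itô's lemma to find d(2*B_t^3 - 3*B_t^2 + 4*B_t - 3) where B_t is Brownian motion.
d(2*B_t^3 - 3*B_t^2 + 4*B_t - 3) = (6*B_t - 3) dt + (6*B_t^2 - 6*B_t + 4) dB_t

Itô's formula for f(B_t) gives d f(B_t) = f'(B_t) dB_t + (1/2) f''(B_t) dt. Compute derivatives of f(x) = 2*x^3 - 3*x^2 + 4*x - 3:
  f'(x)  = 6*x^2 - 6*x + 4
  f''(x) = 12*x - 6
Substitute x = B_t and multiply the f'' term by 1/2:
  drift     = (1/2) * (12*x - 6) evaluated at B_t = 6*B_t - 3
  diffusion = (6*x^2 - 6*x + 4) evaluated at B_t = 6*B_t^2 - 6*B_t + 4
Therefore d(2*B_t^3 - 3*B_t^2 + 4*B_t - 3) = (6*B_t - 3) dt + (6*B_t^2 - 6*B_t + 4) dB_t.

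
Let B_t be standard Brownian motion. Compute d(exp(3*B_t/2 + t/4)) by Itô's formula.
d(exp(3*B_t/2 + t/4)) = (11*exp(3*B_t/2 + t/4)/8) dt + (3*exp(3*B_t/2 + t/4)/2) dB_t

Itô's formula for f(t, x): d f(t, B_t) = (f_t + (1/2) f_xx) dt + f_x dB_t. Compute partials of f(t, x) = exp(t/4 + 3*x/2):
  f_t(t,x)  = exp(t/4 + 3*x/2)/4
  f_x(t,x)  = 3*exp(t/4 + 3*x/2)/2
  f_xx(t,x) = 9*exp(t/4 + 3*x/2)/4
Assemble drift = f_t + (1/2) f_xx = 11*exp(t/4 + 3*x/2)/8 and diffusion = f_x = 3*exp(t/4 + 3*x/2)/2. Substituting x = B_t:
  d(exp(3*B_t/2 + t/4)) = (11*exp(3*B_t/2 + t/4)/8) dt + (3*exp(3*B_t/2 + t/4)/2) dB_t.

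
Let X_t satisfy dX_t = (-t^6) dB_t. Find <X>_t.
<X>_t = t^13/13

For an Itô process dX_t = a(t) dt + b(t) dB_t, the quadratic variation is <X>_t = int_0^t b(s)^2 ds (the drift term does not contribute). Here b(s) = -s^6, so
  b(s)^2 = s^12.
Integrating from 0 to t:
  <X>_t = int_0^t (s^12) ds = t^13/13.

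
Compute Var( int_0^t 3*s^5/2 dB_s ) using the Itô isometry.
Var = 9*t^11/44

The Itô integral of a deterministic integrand f(s) has mean 0 because each increment f(s) * (B_{s+ds} - B_s) has mean 0. By the Itô isometry:
  Var( int_0^t f(s) dB_s ) = E[ (int_0^t f(s) dB_s)^2 ] = int_0^t f(s)^2 ds.
Here f(s) = 3*s^5/2, so f(s)^2 = 9*s^10/4. Integrate:
  int_0^t (9*s^10/4) ds = 9*t^11/44.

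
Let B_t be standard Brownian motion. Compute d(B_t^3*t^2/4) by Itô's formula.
d(B_t^3*t^2/4) = (B_t*t*(2*B_t^2 + 3*t)/4) dt + (3*B_t^2*t^2/4) dB_t

Itô's formula for f(t, x): d f(t, B_t) = (f_t + (1/2) f_xx) dt + f_x dB_t. Compute partials of f(t, x) = t^2*x^3/4:
  f_t(t,x)  = t*x^3/2
  f_x(t,x)  = 3*t^2*x^2/4
  f_xx(t,x) = 3*t^2*x/2
Assemble drift = f_t + (1/2) f_xx = t*x*(3*t + 2*x^2)/4 and diffusion = f_x = 3*t^2*x^2/4. Substituting x = B_t:
  d(B_t^3*t^2/4) = (B_t*t*(2*B_t^2 + 3*t)/4) dt + (3*B_t^2*t^2/4) dB_t.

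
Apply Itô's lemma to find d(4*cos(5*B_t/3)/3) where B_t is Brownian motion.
d(4*cos(5*B_t/3)/3) = (-50*cos(5*B_t/3)/27) dt + (-20*sin(5*B_t/3)/9) dB_t

Itô's formula for f(B_t) gives d f(B_t) = f'(B_t) dB_t + (1/2) f''(B_t) dt. Compute derivatives of f(x) = 4*cos(5*x/3)/3:
  f'(x)  = -20*sin(5*x/3)/9
  f''(x) = -100*cos(5*x/3)/27
Substitute x = B_t and multiply the f'' term by 1/2:
  drift     = (1/2) * (-100*cos(5*x/3)/27) evaluated at B_t = -50*cos(5*B_t/3)/27
  diffusion = (-20*sin(5*x/3)/9) evaluated at B_t = -20*sin(5*B_t/3)/9
Therefore d(4*cos(5*B_t/3)/3) = (-50*cos(5*B_t/3)/27) dt + (-20*sin(5*B_t/3)/9) dB_t.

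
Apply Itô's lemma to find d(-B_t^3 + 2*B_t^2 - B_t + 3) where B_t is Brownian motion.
d(-B_t^3 + 2*B_t^2 - B_t + 3) = (2 - 3*B_t) dt + (-3*B_t^2 + 4*B_t - 1) dB_t

Itô's formula for f(B_t) gives d f(B_t) = f'(B_t) dB_t + (1/2) f''(B_t) dt. Compute derivatives of f(x) = -x^3 + 2*x^2 - x + 3:
  f'(x)  = -3*x^2 + 4*x - 1
  f''(x) = 4 - 6*x
Substitute x = B_t and multiply the f'' term by 1/2:
  drift     = (1/2) * (4 - 6*x) evaluated at B_t = 2 - 3*B_t
  diffusion = (-3*x^2 + 4*x - 1) evaluated at B_t = -3*B_t^2 + 4*B_t - 1
Therefore d(-B_t^3 + 2*B_t^2 - B_t + 3) = (2 - 3*B_t) dt + (-3*B_t^2 + 4*B_t - 1) dB_t.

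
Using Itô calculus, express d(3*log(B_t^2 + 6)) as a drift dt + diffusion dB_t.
d(3*log(B_t^2 + 6)) = (3*(6 - B_t^2)/(B_t^2 + 6)^2) dt + (6*B_t/(B_t^2 + 6)) dB_t

Itô's formula for f(B_t) gives d f(B_t) = f'(B_t) dB_t + (1/2) f''(B_t) dt. Compute derivatives of f(x) = 3*log(x^2 + 6):
  f'(x)  = 6*x/(x^2 + 6)
  f''(x) = 6*(6 - x^2)/(x^2 + 6)^2
Substitute x = B_t and multiply the f'' term by 1/2:
  drift     = (1/2) * (6*(6 - x^2)/(x^2 + 6)^2) evaluated at B_t = 3*(6 - B_t^2)/(B_t^2 + 6)^2
  diffusion = (6*x/(x^2 + 6)) evaluated at B_t = 6*B_t/(B_t^2 + 6)
Therefore d(3*log(B_t^2 + 6)) = (3*(6 - B_t^2)/(B_t^2 + 6)^2) dt + (6*B_t/(B_t^2 + 6)) dB_t.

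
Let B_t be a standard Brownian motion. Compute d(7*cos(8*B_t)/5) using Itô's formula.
d(7*cos(8*B_t)/5) = (-224*cos(8*B_t)/5) dt + (-56*sin(8*B_t)/5) dB_t

Itô's formula for f(B_t) gives d f(B_t) = f'(B_t) dB_t + (1/2) f''(B_t) dt. Compute derivatives of f(x) = 7*cos(8*x)/5:
  f'(x)  = -56*sin(8*x)/5
  f''(x) = -448*cos(8*x)/5
Substitute x = B_t and multiply the f'' term by 1/2:
  drift     = (1/2) * (-448*cos(8*x)/5) evaluated at B_t = -224*cos(8*B_t)/5
  diffusion = (-56*sin(8*x)/5) evaluated at B_t = -56*sin(8*B_t)/5
Therefore d(7*cos(8*B_t)/5) = (-224*cos(8*B_t)/5) dt + (-56*sin(8*B_t)/5) dB_t.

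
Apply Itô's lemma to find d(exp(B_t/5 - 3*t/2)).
d(exp(B_t/5 - 3*t/2)) = (-37*exp(B_t/5 - 3*t/2)/25) dt + (exp(B_t/5 - 3*t/2)/5) dB_t

Itô's formula for f(t, x): d f(t, B_t) = (f_t + (1/2) f_xx) dt + f_x dB_t. Compute partials of f(t, x) = exp(-3*t/2 + x/5):
  f_t(t,x)  = -3*exp(-3*t/2 + x/5)/2
  f_x(t,x)  = exp(-3*t/2 + x/5)/5
  f_xx(t,x) = exp(-3*t/2 + x/5)/25
Assemble drift = f_t + (1/2) f_xx = -37*exp(-3*t/2 + x/5)/25 and diffusion = f_x = exp(-3*t/2 + x/5)/5. Substituting x = B_t:
  d(exp(B_t/5 - 3*t/2)) = (-37*exp(B_t/5 - 3*t/2)/25) dt + (exp(B_t/5 - 3*t/2)/5) dB_t.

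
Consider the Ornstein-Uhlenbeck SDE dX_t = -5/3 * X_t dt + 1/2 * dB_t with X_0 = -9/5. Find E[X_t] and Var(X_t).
E[X_t] = -9*exp(-5*t/3)/5; Var(X_t) = 3/40 - 3*exp(-10*t/3)/40

The OU SDE dX = -theta X dt + sigma dB admits the integrating factor exp(theta t): d(exp(theta t) X_t) = sigma exp(theta t) dB_t. Integrating from 0 to t:
  X_t = x_0 * exp(-theta t) + sigma * int_0^t exp(-theta (t-s)) dB_s.
The Itô integral has mean 0 and (by the Itô isometry) variance sigma^2 * int_0^t exp(-2 theta (t - s)) ds = sigma^2 * (1 - exp(-2 theta t)) / (2 theta).
With theta = 5/3, sigma = 1/2, x_0 = -9/5:
  E[X_t] = -9/5 * exp(-5/3 t) = -9*exp(-5*t/3)/5
  Var(X_t) = (1/2)^2 * (1 - exp(-2*5/3 t)) / (2 * 5/3) = 3/40 - 3*exp(-10*t/3)/40.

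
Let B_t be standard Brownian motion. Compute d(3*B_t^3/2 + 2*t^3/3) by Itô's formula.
d(3*B_t^3/2 + 2*t^3/3) = (9*B_t/2 + 2*t^2) dt + (9*B_t^2/2) dB_t

Itô's formula for f(t, x): d f(t, B_t) = (f_t + (1/2) f_xx) dt + f_x dB_t. Compute partials of f(t, x) = 2*t^3/3 + 3*x^3/2:
  f_t(t,x)  = 2*t^2
  f_x(t,x)  = 9*x^2/2
  f_xx(t,x) = 9*x
Assemble drift = f_t + (1/2) f_xx = 2*t^2 + 9*x/2 and diffusion = f_x = 9*x^2/2. Substituting x = B_t:
  d(3*B_t^3/2 + 2*t^3/3) = (9*B_t/2 + 2*t^2) dt + (9*B_t^2/2) dB_t.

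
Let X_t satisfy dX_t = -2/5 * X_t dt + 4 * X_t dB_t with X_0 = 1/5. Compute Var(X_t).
Var(X_t) = (exp(16*t) - 1)*exp(-4*t/5)/25

For GBM dX = mu X dt + sigma X dB with X_0 = x_0, apply Itô to Y = log X: dY = (mu - sigma^2/2) dt + sigma dB, so Y_t = log(x_0) + (mu - sigma^2/2) t + sigma B_t and hence X_t = x_0 * exp((mu - sigma^2/2) t + sigma B_t).
With mu = -2/5, sigma = 4, x_0 = 1/5, this gives:
  X_t = 1/5 * exp((-42/5) * t + (4) * B_t).
Since sigma*B_t ~ Normal(0, sigma^2 t), E[exp(sigma*B_t)] = exp(sigma^2 t / 2); so E[X_t] = x_0 * exp((mu - sigma^2/2) t) * exp(sigma^2 t / 2) = x_0 * exp(mu t) = exp(-2*t/5)/5.
Var(X_t) = E[X_t^2] - (E[X_t])^2 = x_0^2 * exp(2 mu t) * (exp(sigma^2 t) - 1) = (exp(16*t) - 1)*exp(-4*t/5)/25.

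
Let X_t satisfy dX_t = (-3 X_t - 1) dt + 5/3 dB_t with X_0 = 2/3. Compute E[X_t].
E[X_t] = -1/3 + exp(-3*t)

Taking expectations and using E[dB_t] = 0, the mean m(t) = E[X_t] satisfies the ODE m'(t) = a m(t) + b with m(0) = x_0. With a = -3, b = -1, x_0 = 2/3, the solution is
  m(t) = x_0 * exp(a t) + (b/a) * (exp(a t) - 1)
       = (2/3) * exp((-3) t) + ((-1)/(-3)) * (exp((-3) t) - 1)
       = -1/3 + exp(-3*t).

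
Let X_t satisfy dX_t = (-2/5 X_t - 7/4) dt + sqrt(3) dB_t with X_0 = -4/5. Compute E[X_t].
E[X_t] = -35/8 + 143*exp(-2*t/5)/40

Taking expectations and using E[dB_t] = 0, the mean m(t) = E[X_t] satisfies the ODE m'(t) = a m(t) + b with m(0) = x_0. With a = -2/5, b = -7/4, x_0 = -4/5, the solution is
  m(t) = x_0 * exp(a t) + (b/a) * (exp(a t) - 1)
       = (-4/5) * exp((-2/5) t) + ((-7/4)/(-2/5)) * (exp((-2/5) t) - 1)
       = -35/8 + 143*exp(-2*t/5)/40.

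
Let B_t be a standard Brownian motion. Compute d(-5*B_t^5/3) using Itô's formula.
d(-5*B_t^5/3) = (-50*B_t^3/3) dt + (-25*B_t^4/3) dB_t

Itô's formula for f(B_t) gives d f(B_t) = f'(B_t) dB_t + (1/2) f''(B_t) dt. Compute derivatives of f(x) = -5*x^5/3:
  f'(x)  = -25*x^4/3
  f''(x) = -100*x^3/3
Substitute x = B_t and multiply the f'' term by 1/2:
  drift     = (1/2) * (-100*x^3/3) evaluated at B_t = -50*B_t^3/3
  diffusion = (-25*x^4/3) evaluated at B_t = -25*B_t^4/3
Therefore d(-5*B_t^5/3) = (-50*B_t^3/3) dt + (-25*B_t^4/3) dB_t.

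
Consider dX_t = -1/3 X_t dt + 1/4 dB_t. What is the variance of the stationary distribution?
lim Var(X_t) = 3/32

The OU SDE dX = -theta X dt + sigma dB admits the integrating factor exp(theta t): d(exp(theta t) X_t) = sigma exp(theta t) dB_t. Integrating from 0 to t gives X_t = x_0 * exp(-theta t) + sigma * int_0^t exp(-theta (t-s)) dB_s for any initial x_0. The Itô integral has variance (by the Itô isometry) sigma^2 * int_0^t exp(-2 theta (t - s)) ds = sigma^2 * (1 - exp(-2 theta t)) / (2 theta), independent of x_0.
With theta = 1/3, sigma = 1/4:
  Var(X_t) = (1/4)^2 * (1 - exp(-2*1/3 t)) / (2 * 1/3) = 3/32 - 3*exp(-2*t/3)/32.
As t -> infinity, exp(-2*1/3 t) -> 0, so the stationary variance is sigma^2 / (2 theta) = 3/32.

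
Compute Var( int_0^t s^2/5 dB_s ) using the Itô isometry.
Var = t^5/125

The Itô integral of a deterministic integrand f(s) has mean 0 because each increment f(s) * (B_{s+ds} - B_s) has mean 0. By the Itô isometry:
  Var( int_0^t f(s) dB_s ) = E[ (int_0^t f(s) dB_s)^2 ] = int_0^t f(s)^2 ds.
Here f(s) = s^2/5, so f(s)^2 = s^4/25. Integrate:
  int_0^t (s^4/25) ds = t^5/125.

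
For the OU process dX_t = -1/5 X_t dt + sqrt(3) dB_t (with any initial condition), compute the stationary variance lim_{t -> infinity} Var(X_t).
lim Var(X_t) = 15/2

The OU SDE dX = -theta X dt + sigma dB admits the integrating factor exp(theta t): d(exp(theta t) X_t) = sigma exp(theta t) dB_t. Integrating from 0 to t gives X_t = x_0 * exp(-theta t) + sigma * int_0^t exp(-theta (t-s)) dB_s for any initial x_0. The Itô integral has variance (by the Itô isometry) sigma^2 * int_0^t exp(-2 theta (t - s)) ds = sigma^2 * (1 - exp(-2 theta t)) / (2 theta), independent of x_0.
With theta = 1/5, sigma = sqrt(3):
  Var(X_t) = (sqrt(3))^2 * (1 - exp(-2*1/5 t)) / (2 * 1/5) = 15/2 - 15*exp(-2*t/5)/2.
As t -> infinity, exp(-2*1/5 t) -> 0, so the stationary variance is sigma^2 / (2 theta) = 15/2.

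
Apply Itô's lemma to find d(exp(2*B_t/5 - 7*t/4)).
d(exp(2*B_t/5 - 7*t/4)) = (-167*exp(2*B_t/5 - 7*t/4)/100) dt + (2*exp(2*B_t/5 - 7*t/4)/5) dB_t

Itô's formula for f(t, x): d f(t, B_t) = (f_t + (1/2) f_xx) dt + f_x dB_t. Compute partials of f(t, x) = exp(-7*t/4 + 2*x/5):
  f_t(t,x)  = -7*exp(-7*t/4 + 2*x/5)/4
  f_x(t,x)  = 2*exp(-7*t/4 + 2*x/5)/5
  f_xx(t,x) = 4*exp(-7*t/4 + 2*x/5)/25
Assemble drift = f_t + (1/2) f_xx = -167*exp(-7*t/4 + 2*x/5)/100 and diffusion = f_x = 2*exp(-7*t/4 + 2*x/5)/5. Substituting x = B_t:
  d(exp(2*B_t/5 - 7*t/4)) = (-167*exp(2*B_t/5 - 7*t/4)/100) dt + (2*exp(2*B_t/5 - 7*t/4)/5) dB_t.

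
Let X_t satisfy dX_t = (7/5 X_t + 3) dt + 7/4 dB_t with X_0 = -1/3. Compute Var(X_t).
Var(X_t) = 35*exp(14*t/5)/32 - 35/32

The variance V(t) = Var(X_t) satisfies V'(t) = 2 a V(t) + c^2 with V(0) = 0 (drift coefficient is linear in X, diffusion is constant). With a = 7/5, c = 7/4, the solution is
  V(t) = (c^2 / (2 a)) * (exp(2 a t) - 1)
       = ((7/4)^2 / (2*(7/5))) * (exp((14/5) t) - 1)
       = 35*exp(14*t/5)/32 - 35/32.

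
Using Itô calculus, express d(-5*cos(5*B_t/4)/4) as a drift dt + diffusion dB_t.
d(-5*cos(5*B_t/4)/4) = (125*cos(5*B_t/4)/128) dt + (25*sin(5*B_t/4)/16) dB_t

Itô's formula for f(B_t) gives d f(B_t) = f'(B_t) dB_t + (1/2) f''(B_t) dt. Compute derivatives of f(x) = -5*cos(5*x/4)/4:
  f'(x)  = 25*sin(5*x/4)/16
  f''(x) = 125*cos(5*x/4)/64
Substitute x = B_t and multiply the f'' term by 1/2:
  drift     = (1/2) * (125*cos(5*x/4)/64) evaluated at B_t = 125*cos(5*B_t/4)/128
  diffusion = (25*sin(5*x/4)/16) evaluated at B_t = 25*sin(5*B_t/4)/16
Therefore d(-5*cos(5*B_t/4)/4) = (125*cos(5*B_t/4)/128) dt + (25*sin(5*B_t/4)/16) dB_t.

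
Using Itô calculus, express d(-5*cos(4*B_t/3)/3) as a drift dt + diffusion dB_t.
d(-5*cos(4*B_t/3)/3) = (40*cos(4*B_t/3)/27) dt + (20*sin(4*B_t/3)/9) dB_t

Itô's formula for f(B_t) gives d f(B_t) = f'(B_t) dB_t + (1/2) f''(B_t) dt. Compute derivatives of f(x) = -5*cos(4*x/3)/3:
  f'(x)  = 20*sin(4*x/3)/9
  f''(x) = 80*cos(4*x/3)/27
Substitute x = B_t and multiply the f'' term by 1/2:
  drift     = (1/2) * (80*cos(4*x/3)/27) evaluated at B_t = 40*cos(4*B_t/3)/27
  diffusion = (20*sin(4*x/3)/9) evaluated at B_t = 20*sin(4*B_t/3)/9
Therefore d(-5*cos(4*B_t/3)/3) = (40*cos(4*B_t/3)/27) dt + (20*sin(4*B_t/3)/9) dB_t.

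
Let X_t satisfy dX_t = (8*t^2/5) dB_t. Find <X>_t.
<X>_t = 64*t^5/125

For an Itô process dX_t = a(t) dt + b(t) dB_t, the quadratic variation is <X>_t = int_0^t b(s)^2 ds (the drift term does not contribute). Here b(s) = 8*s^2/5, so
  b(s)^2 = 64*s^4/25.
Integrating from 0 to t:
  <X>_t = int_0^t (64*s^4/25) ds = 64*t^5/125.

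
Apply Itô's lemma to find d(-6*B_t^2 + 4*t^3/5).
d(-6*B_t^2 + 4*t^3/5) = (12*t^2/5 - 6) dt + (-12*B_t) dB_t

Itô's formula for f(t, x): d f(t, B_t) = (f_t + (1/2) f_xx) dt + f_x dB_t. Compute partials of f(t, x) = 4*t^3/5 - 6*x^2:
  f_t(t,x)  = 12*t^2/5
  f_x(t,x)  = -12*x
  f_xx(t,x) = -12
Assemble drift = f_t + (1/2) f_xx = 12*t^2/5 - 6 and diffusion = f_x = -12*x. Substituting x = B_t:
  d(-6*B_t^2 + 4*t^3/5) = (12*t^2/5 - 6) dt + (-12*B_t) dB_t.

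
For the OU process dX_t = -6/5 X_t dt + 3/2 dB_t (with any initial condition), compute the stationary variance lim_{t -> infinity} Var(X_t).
lim Var(X_t) = 15/16

The OU SDE dX = -theta X dt + sigma dB admits the integrating factor exp(theta t): d(exp(theta t) X_t) = sigma exp(theta t) dB_t. Integrating from 0 to t gives X_t = x_0 * exp(-theta t) + sigma * int_0^t exp(-theta (t-s)) dB_s for any initial x_0. The Itô integral has variance (by the Itô isometry) sigma^2 * int_0^t exp(-2 theta (t - s)) ds = sigma^2 * (1 - exp(-2 theta t)) / (2 theta), independent of x_0.
With theta = 6/5, sigma = 3/2:
  Var(X_t) = (3/2)^2 * (1 - exp(-2*6/5 t)) / (2 * 6/5) = 15/16 - 15*exp(-12*t/5)/16.
As t -> infinity, exp(-2*6/5 t) -> 0, so the stationary variance is sigma^2 / (2 theta) = 15/16.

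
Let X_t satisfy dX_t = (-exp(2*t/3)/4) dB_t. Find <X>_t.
<X>_t = 3*exp(4*t/3)/64 - 3/64

For an Itô process dX_t = a(t) dt + b(t) dB_t, the quadratic variation is <X>_t = int_0^t b(s)^2 ds (the drift term does not contribute). Here b(s) = -exp(2*s/3)/4, so
  b(s)^2 = exp(4*s/3)/16.
Integrating from 0 to t:
  <X>_t = int_0^t (exp(4*s/3)/16) ds = 3*exp(4*t/3)/64 - 3/64.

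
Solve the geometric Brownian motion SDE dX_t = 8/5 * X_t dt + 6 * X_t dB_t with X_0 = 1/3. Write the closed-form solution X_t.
X_t = 1/3 * exp((-82/5) * t + (6) * B_t)

For GBM dX = mu X dt + sigma X dB with X_0 = x_0, apply Itô to Y = log X: dY = (mu - sigma^2/2) dt + sigma dB, so Y_t = log(x_0) + (mu - sigma^2/2) t + sigma B_t and hence X_t = x_0 * exp((mu - sigma^2/2) t + sigma B_t).
With mu = 8/5, sigma = 6, x_0 = 1/3, this gives:
  X_t = 1/3 * exp((-82/5) * t + (6) * B_t).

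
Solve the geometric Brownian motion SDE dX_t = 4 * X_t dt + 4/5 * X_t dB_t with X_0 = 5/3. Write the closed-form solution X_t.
X_t = 5/3 * exp((92/25) * t + (4/5) * B_t)

For GBM dX = mu X dt + sigma X dB with X_0 = x_0, apply Itô to Y = log X: dY = (mu - sigma^2/2) dt + sigma dB, so Y_t = log(x_0) + (mu - sigma^2/2) t + sigma B_t and hence X_t = x_0 * exp((mu - sigma^2/2) t + sigma B_t).
With mu = 4, sigma = 4/5, x_0 = 5/3, this gives:
  X_t = 5/3 * exp((92/25) * t + (4/5) * B_t).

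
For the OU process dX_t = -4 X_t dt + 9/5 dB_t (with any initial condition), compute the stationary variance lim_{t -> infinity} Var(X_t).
lim Var(X_t) = 81/200

The OU SDE dX = -theta X dt + sigma dB admits the integrating factor exp(theta t): d(exp(theta t) X_t) = sigma exp(theta t) dB_t. Integrating from 0 to t gives X_t = x_0 * exp(-theta t) + sigma * int_0^t exp(-theta (t-s)) dB_s for any initial x_0. The Itô integral has variance (by the Itô isometry) sigma^2 * int_0^t exp(-2 theta (t - s)) ds = sigma^2 * (1 - exp(-2 theta t)) / (2 theta), independent of x_0.
With theta = 4, sigma = 9/5:
  Var(X_t) = (9/5)^2 * (1 - exp(-2*4 t)) / (2 * 4) = 81/200 - 81*exp(-8*t)/200.
As t -> infinity, exp(-2*4 t) -> 0, so the stationary variance is sigma^2 / (2 theta) = 81/200.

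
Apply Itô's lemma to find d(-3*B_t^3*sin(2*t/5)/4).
d(-3*B_t^3*sin(2*t/5)/4) = (-3*B_t*(2*B_t^2*cos(2*t/5) + 15*sin(2*t/5))/20) dt + (-9*B_t^2*sin(2*t/5)/4) dB_t

Itô's formula for f(t, x): d f(t, B_t) = (f_t + (1/2) f_xx) dt + f_x dB_t. Compute partials of f(t, x) = -3*x^3*sin(2*t/5)/4:
  f_t(t,x)  = -3*x^3*cos(2*t/5)/10
  f_x(t,x)  = -9*x^2*sin(2*t/5)/4
  f_xx(t,x) = -9*x*sin(2*t/5)/2
Assemble drift = f_t + (1/2) f_xx = -3*x*(2*x^2*cos(2*t/5) + 15*sin(2*t/5))/20 and diffusion = f_x = -9*x^2*sin(2*t/5)/4. Substituting x = B_t:
  d(-3*B_t^3*sin(2*t/5)/4) = (-3*B_t*(2*B_t^2*cos(2*t/5) + 15*sin(2*t/5))/20) dt + (-9*B_t^2*sin(2*t/5)/4) dB_t.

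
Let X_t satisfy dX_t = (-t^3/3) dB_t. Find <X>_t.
<X>_t = t^7/63

For an Itô process dX_t = a(t) dt + b(t) dB_t, the quadratic variation is <X>_t = int_0^t b(s)^2 ds (the drift term does not contribute). Here b(s) = -s^3/3, so
  b(s)^2 = s^6/9.
Integrating from 0 to t:
  <X>_t = int_0^t (s^6/9) ds = t^7/63.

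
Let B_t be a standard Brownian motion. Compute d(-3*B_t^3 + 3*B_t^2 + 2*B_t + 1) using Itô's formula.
d(-3*B_t^3 + 3*B_t^2 + 2*B_t + 1) = (3 - 9*B_t) dt + (-9*B_t^2 + 6*B_t + 2) dB_t

Itô's formula for f(B_t) gives d f(B_t) = f'(B_t) dB_t + (1/2) f''(B_t) dt. Compute derivatives of f(x) = -3*x^3 + 3*x^2 + 2*x + 1:
  f'(x)  = -9*x^2 + 6*x + 2
  f''(x) = 6 - 18*x
Substitute x = B_t and multiply the f'' term by 1/2:
  drift     = (1/2) * (6 - 18*x) evaluated at B_t = 3 - 9*B_t
  diffusion = (-9*x^2 + 6*x + 2) evaluated at B_t = -9*B_t^2 + 6*B_t + 2
Therefore d(-3*B_t^3 + 3*B_t^2 + 2*B_t + 1) = (3 - 9*B_t) dt + (-9*B_t^2 + 6*B_t + 2) dB_t.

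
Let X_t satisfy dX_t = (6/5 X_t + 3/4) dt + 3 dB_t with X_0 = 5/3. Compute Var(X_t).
Var(X_t) = 15*exp(12*t/5)/4 - 15/4

The variance V(t) = Var(X_t) satisfies V'(t) = 2 a V(t) + c^2 with V(0) = 0 (drift coefficient is linear in X, diffusion is constant). With a = 6/5, c = 3, the solution is
  V(t) = (c^2 / (2 a)) * (exp(2 a t) - 1)
       = (3^2 / (2*(6/5))) * (exp((12/5) t) - 1)
       = 15*exp(12*t/5)/4 - 15/4.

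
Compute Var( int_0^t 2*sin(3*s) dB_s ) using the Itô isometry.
Var = 2*t - sin(6*t)/3

The Itô integral of a deterministic integrand f(s) has mean 0 because each increment f(s) * (B_{s+ds} - B_s) has mean 0. By the Itô isometry:
  Var( int_0^t f(s) dB_s ) = E[ (int_0^t f(s) dB_s)^2 ] = int_0^t f(s)^2 ds.
Here f(s) = 2*sin(3*s), so f(s)^2 = 4*sin(3*s)^2. Integrate:
  int_0^t (4*sin(3*s)^2) ds = 2*t - sin(6*t)/3.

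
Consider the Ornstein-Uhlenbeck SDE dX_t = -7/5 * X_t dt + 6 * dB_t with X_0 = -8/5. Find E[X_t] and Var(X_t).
E[X_t] = -8*exp(-7*t/5)/5; Var(X_t) = 90/7 - 90*exp(-14*t/5)/7

The OU SDE dX = -theta X dt + sigma dB admits the integrating factor exp(theta t): d(exp(theta t) X_t) = sigma exp(theta t) dB_t. Integrating from 0 to t:
  X_t = x_0 * exp(-theta t) + sigma * int_0^t exp(-theta (t-s)) dB_s.
The Itô integral has mean 0 and (by the Itô isometry) variance sigma^2 * int_0^t exp(-2 theta (t - s)) ds = sigma^2 * (1 - exp(-2 theta t)) / (2 theta).
With theta = 7/5, sigma = 6, x_0 = -8/5:
  E[X_t] = -8/5 * exp(-7/5 t) = -8*exp(-7*t/5)/5
  Var(X_t) = (6)^2 * (1 - exp(-2*7/5 t)) / (2 * 7/5) = 90/7 - 90*exp(-14*t/5)/7.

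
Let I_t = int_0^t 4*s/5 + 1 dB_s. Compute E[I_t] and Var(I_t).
E[I_t] = 0; Var(I_t) = t*(16*t^2 + 60*t + 75)/75

The Itô integral of a deterministic integrand f(s) has mean 0 because each increment f(s) * (B_{s+ds} - B_s) has mean 0. By the Itô isometry:
  Var( int_0^t f(s) dB_s ) = E[ (int_0^t f(s) dB_s)^2 ] = int_0^t f(s)^2 ds.
Here f(s) = 4*s/5 + 1, so f(s)^2 = (4*s + 5)^2/25. Integrate:
  int_0^t ((4*s + 5)^2/25) ds = t*(16*t^2 + 60*t + 75)/75.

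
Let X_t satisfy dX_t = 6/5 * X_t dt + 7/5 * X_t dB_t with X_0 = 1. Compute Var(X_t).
Var(X_t) = exp(109*t/25) - exp(12*t/5)

For GBM dX = mu X dt + sigma X dB with X_0 = x_0, apply Itô to Y = log X: dY = (mu - sigma^2/2) dt + sigma dB, so Y_t = log(x_0) + (mu - sigma^2/2) t + sigma B_t and hence X_t = x_0 * exp((mu - sigma^2/2) t + sigma B_t).
With mu = 6/5, sigma = 7/5, x_0 = 1, this gives:
  X_t = 1 * exp((11/50) * t + (7/5) * B_t).
Since sigma*B_t ~ Normal(0, sigma^2 t), E[exp(sigma*B_t)] = exp(sigma^2 t / 2); so E[X_t] = x_0 * exp((mu - sigma^2/2) t) * exp(sigma^2 t / 2) = x_0 * exp(mu t) = exp(6*t/5).
Var(X_t) = E[X_t^2] - (E[X_t])^2 = x_0^2 * exp(2 mu t) * (exp(sigma^2 t) - 1) = exp(109*t/25) - exp(12*t/5).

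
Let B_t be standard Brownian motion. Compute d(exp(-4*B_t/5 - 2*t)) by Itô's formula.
d(exp(-4*B_t/5 - 2*t)) = (-42*exp(-4*B_t/5 - 2*t)/25) dt + (-4*exp(-4*B_t/5 - 2*t)/5) dB_t

Itô's formula for f(t, x): d f(t, B_t) = (f_t + (1/2) f_xx) dt + f_x dB_t. Compute partials of f(t, x) = exp(-2*t - 4*x/5):
  f_t(t,x)  = -2*exp(-2*t - 4*x/5)
  f_x(t,x)  = -4*exp(-2*t - 4*x/5)/5
  f_xx(t,x) = 16*exp(-2*t - 4*x/5)/25
Assemble drift = f_t + (1/2) f_xx = -42*exp(-2*t - 4*x/5)/25 and diffusion = f_x = -4*exp(-2*t - 4*x/5)/5. Substituting x = B_t:
  d(exp(-4*B_t/5 - 2*t)) = (-42*exp(-4*B_t/5 - 2*t)/25) dt + (-4*exp(-4*B_t/5 - 2*t)/5) dB_t.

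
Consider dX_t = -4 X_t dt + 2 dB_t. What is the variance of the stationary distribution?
lim Var(X_t) = 1/2

The OU SDE dX = -theta X dt + sigma dB admits the integrating factor exp(theta t): d(exp(theta t) X_t) = sigma exp(theta t) dB_t. Integrating from 0 to t gives X_t = x_0 * exp(-theta t) + sigma * int_0^t exp(-theta (t-s)) dB_s for any initial x_0. The Itô integral has variance (by the Itô isometry) sigma^2 * int_0^t exp(-2 theta (t - s)) ds = sigma^2 * (1 - exp(-2 theta t)) / (2 theta), independent of x_0.
With theta = 4, sigma = 2:
  Var(X_t) = (2)^2 * (1 - exp(-2*4 t)) / (2 * 4) = 1/2 - exp(-8*t)/2.
As t -> infinity, exp(-2*4 t) -> 0, so the stationary variance is sigma^2 / (2 theta) = 1/2.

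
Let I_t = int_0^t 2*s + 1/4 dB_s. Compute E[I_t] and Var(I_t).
E[I_t] = 0; Var(I_t) = t*(64*t^2 + 24*t + 3)/48

The Itô integral of a deterministic integrand f(s) has mean 0 because each increment f(s) * (B_{s+ds} - B_s) has mean 0. By the Itô isometry:
  Var( int_0^t f(s) dB_s ) = E[ (int_0^t f(s) dB_s)^2 ] = int_0^t f(s)^2 ds.
Here f(s) = 2*s + 1/4, so f(s)^2 = (8*s + 1)^2/16. Integrate:
  int_0^t ((8*s + 1)^2/16) ds = t*(64*t^2 + 24*t + 3)/48.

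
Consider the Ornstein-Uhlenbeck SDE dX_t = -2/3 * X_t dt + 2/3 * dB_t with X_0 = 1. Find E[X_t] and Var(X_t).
E[X_t] = exp(-2*t/3); Var(X_t) = 1/3 - exp(-4*t/3)/3

The OU SDE dX = -theta X dt + sigma dB admits the integrating factor exp(theta t): d(exp(theta t) X_t) = sigma exp(theta t) dB_t. Integrating from 0 to t:
  X_t = x_0 * exp(-theta t) + sigma * int_0^t exp(-theta (t-s)) dB_s.
The Itô integral has mean 0 and (by the Itô isometry) variance sigma^2 * int_0^t exp(-2 theta (t - s)) ds = sigma^2 * (1 - exp(-2 theta t)) / (2 theta).
With theta = 2/3, sigma = 2/3, x_0 = 1:
  E[X_t] = 1 * exp(-2/3 t) = exp(-2*t/3)
  Var(X_t) = (2/3)^2 * (1 - exp(-2*2/3 t)) / (2 * 2/3) = 1/3 - exp(-4*t/3)/3.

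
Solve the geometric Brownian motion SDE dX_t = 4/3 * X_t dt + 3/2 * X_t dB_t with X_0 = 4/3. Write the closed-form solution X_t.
X_t = 4/3 * exp((5/24) * t + (3/2) * B_t)

For GBM dX = mu X dt + sigma X dB with X_0 = x_0, apply Itô to Y = log X: dY = (mu - sigma^2/2) dt + sigma dB, so Y_t = log(x_0) + (mu - sigma^2/2) t + sigma B_t and hence X_t = x_0 * exp((mu - sigma^2/2) t + sigma B_t).
With mu = 4/3, sigma = 3/2, x_0 = 4/3, this gives:
  X_t = 4/3 * exp((5/24) * t + (3/2) * B_t).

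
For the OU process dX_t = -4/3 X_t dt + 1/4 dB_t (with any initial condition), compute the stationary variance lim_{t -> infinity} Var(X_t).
lim Var(X_t) = 3/128

The OU SDE dX = -theta X dt + sigma dB admits the integrating factor exp(theta t): d(exp(theta t) X_t) = sigma exp(theta t) dB_t. Integrating from 0 to t gives X_t = x_0 * exp(-theta t) + sigma * int_0^t exp(-theta (t-s)) dB_s for any initial x_0. The Itô integral has variance (by the Itô isometry) sigma^2 * int_0^t exp(-2 theta (t - s)) ds = sigma^2 * (1 - exp(-2 theta t)) / (2 theta), independent of x_0.
With theta = 4/3, sigma = 1/4:
  Var(X_t) = (1/4)^2 * (1 - exp(-2*4/3 t)) / (2 * 4/3) = 3/128 - 3*exp(-8*t/3)/128.
As t -> infinity, exp(-2*4/3 t) -> 0, so the stationary variance is sigma^2 / (2 theta) = 3/128.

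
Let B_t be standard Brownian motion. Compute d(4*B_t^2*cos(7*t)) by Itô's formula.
d(4*B_t^2*cos(7*t)) = (-28*B_t^2*sin(7*t) + 4*cos(7*t)) dt + (8*B_t*cos(7*t)) dB_t

Itô's formula for f(t, x): d f(t, B_t) = (f_t + (1/2) f_xx) dt + f_x dB_t. Compute partials of f(t, x) = 4*x^2*cos(7*t):
  f_t(t,x)  = -28*x^2*sin(7*t)
  f_x(t,x)  = 8*x*cos(7*t)
  f_xx(t,x) = 8*cos(7*t)
Assemble drift = f_t + (1/2) f_xx = -28*x^2*sin(7*t) + 4*cos(7*t) and diffusion = f_x = 8*x*cos(7*t). Substituting x = B_t:
  d(4*B_t^2*cos(7*t)) = (-28*B_t^2*sin(7*t) + 4*cos(7*t)) dt + (8*B_t*cos(7*t)) dB_t.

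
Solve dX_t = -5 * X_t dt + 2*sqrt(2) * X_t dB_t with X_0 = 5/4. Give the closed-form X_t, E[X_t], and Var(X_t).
X_t = 5/4 * exp((-9) t + (2*sqrt(2)) B_t); E[X_t] = 5*exp(-5*t)/4; Var(X_t) = (25*exp(8*t) - 25)*exp(-10*t)/16

For GBM dX = mu X dt + sigma X dB with X_0 = x_0, apply Itô to Y = log X: dY = (mu - sigma^2/2) dt + sigma dB, so Y_t = log(x_0) + (mu - sigma^2/2) t + sigma B_t and hence X_t = x_0 * exp((mu - sigma^2/2) t + sigma B_t).
With mu = -5, sigma = 2*sqrt(2), x_0 = 5/4, this gives:
  X_t = 5/4 * exp((-9) * t + (2*sqrt(2)) * B_t).
Since sigma*B_t ~ Normal(0, sigma^2 t), E[exp(sigma*B_t)] = exp(sigma^2 t / 2); so E[X_t] = x_0 * exp((mu - sigma^2/2) t) * exp(sigma^2 t / 2) = x_0 * exp(mu t) = 5*exp(-5*t)/4.
Var(X_t) = E[X_t^2] - (E[X_t])^2 = x_0^2 * exp(2 mu t) * (exp(sigma^2 t) - 1) = (25*exp(8*t) - 25)*exp(-10*t)/16.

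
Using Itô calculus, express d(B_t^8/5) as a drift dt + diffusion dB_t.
d(B_t^8/5) = (28*B_t^6/5) dt + (8*B_t^7/5) dB_t

Itô's formula for f(B_t) gives d f(B_t) = f'(B_t) dB_t + (1/2) f''(B_t) dt. Compute derivatives of f(x) = x^8/5:
  f'(x)  = 8*x^7/5
  f''(x) = 56*x^6/5
Substitute x = B_t and multiply the f'' term by 1/2:
  drift     = (1/2) * (56*x^6/5) evaluated at B_t = 28*B_t^6/5
  diffusion = (8*x^7/5) evaluated at B_t = 8*B_t^7/5
Therefore d(B_t^8/5) = (28*B_t^6/5) dt + (8*B_t^7/5) dB_t.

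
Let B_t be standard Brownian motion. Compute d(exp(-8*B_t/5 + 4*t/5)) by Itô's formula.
d(exp(-8*B_t/5 + 4*t/5)) = (52*exp(-8*B_t/5 + 4*t/5)/25) dt + (-8*exp(-8*B_t/5 + 4*t/5)/5) dB_t

Itô's formula for f(t, x): d f(t, B_t) = (f_t + (1/2) f_xx) dt + f_x dB_t. Compute partials of f(t, x) = exp(4*t/5 - 8*x/5):
  f_t(t,x)  = 4*exp(4*t/5 - 8*x/5)/5
  f_x(t,x)  = -8*exp(4*t/5 - 8*x/5)/5
  f_xx(t,x) = 64*exp(4*t/5 - 8*x/5)/25
Assemble drift = f_t + (1/2) f_xx = 52*exp(4*t/5 - 8*x/5)/25 and diffusion = f_x = -8*exp(4*t/5 - 8*x/5)/5. Substituting x = B_t:
  d(exp(-8*B_t/5 + 4*t/5)) = (52*exp(-8*B_t/5 + 4*t/5)/25) dt + (-8*exp(-8*B_t/5 + 4*t/5)/5) dB_t.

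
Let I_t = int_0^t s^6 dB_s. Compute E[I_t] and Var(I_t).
E[I_t] = 0; Var(I_t) = t^13/13

The Itô integral of a deterministic integrand f(s) has mean 0 because each increment f(s) * (B_{s+ds} - B_s) has mean 0. By the Itô isometry:
  Var( int_0^t f(s) dB_s ) = E[ (int_0^t f(s) dB_s)^2 ] = int_0^t f(s)^2 ds.
Here f(s) = s^6, so f(s)^2 = s^12. Integrate:
  int_0^t (s^12) ds = t^13/13.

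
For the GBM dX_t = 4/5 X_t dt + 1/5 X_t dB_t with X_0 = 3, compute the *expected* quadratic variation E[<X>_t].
E[<X>_t] = 9*exp(41*t/25)/41 - 9/41

<X>_t = int_0^t ((1/5) * X_s)^2 ds. Taking expectation inside the integral: E[<X>_t] = (1/5)^2 * int_0^t E[X_s^2] ds. For GBM, E[X_s^2] = x_0^2 * exp((2 mu + sigma^2) s). Integrating:
  E[<X>_t] = (1/5)^2 * 3^2 * (exp((2*(4/5) + (1/5)^2) t) - 1) / (2*(4/5) + (1/5)^2)
           = (1/5)^2 * 3^2 * (exp((41/25) t) - 1) / (41/25) = 9*exp(41*t/25)/41 - 9/41.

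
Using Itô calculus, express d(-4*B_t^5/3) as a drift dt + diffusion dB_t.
d(-4*B_t^5/3) = (-40*B_t^3/3) dt + (-20*B_t^4/3) dB_t

Itô's formula for f(B_t) gives d f(B_t) = f'(B_t) dB_t + (1/2) f''(B_t) dt. Compute derivatives of f(x) = -4*x^5/3:
  f'(x)  = -20*x^4/3
  f''(x) = -80*x^3/3
Substitute x = B_t and multiply the f'' term by 1/2:
  drift     = (1/2) * (-80*x^3/3) evaluated at B_t = -40*B_t^3/3
  diffusion = (-20*x^4/3) evaluated at B_t = -20*B_t^4/3
Therefore d(-4*B_t^5/3) = (-40*B_t^3/3) dt + (-20*B_t^4/3) dB_t.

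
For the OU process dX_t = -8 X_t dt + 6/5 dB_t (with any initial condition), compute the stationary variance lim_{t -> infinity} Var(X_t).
lim Var(X_t) = 9/100

The OU SDE dX = -theta X dt + sigma dB admits the integrating factor exp(theta t): d(exp(theta t) X_t) = sigma exp(theta t) dB_t. Integrating from 0 to t gives X_t = x_0 * exp(-theta t) + sigma * int_0^t exp(-theta (t-s)) dB_s for any initial x_0. The Itô integral has variance (by the Itô isometry) sigma^2 * int_0^t exp(-2 theta (t - s)) ds = sigma^2 * (1 - exp(-2 theta t)) / (2 theta), independent of x_0.
With theta = 8, sigma = 6/5:
  Var(X_t) = (6/5)^2 * (1 - exp(-2*8 t)) / (2 * 8) = 9/100 - 9*exp(-16*t)/100.
As t -> infinity, exp(-2*8 t) -> 0, so the stationary variance is sigma^2 / (2 theta) = 9/100.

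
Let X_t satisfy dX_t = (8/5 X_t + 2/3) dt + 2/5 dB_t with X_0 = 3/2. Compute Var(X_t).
Var(X_t) = exp(16*t/5)/20 - 1/20

The variance V(t) = Var(X_t) satisfies V'(t) = 2 a V(t) + c^2 with V(0) = 0 (drift coefficient is linear in X, diffusion is constant). With a = 8/5, c = 2/5, the solution is
  V(t) = (c^2 / (2 a)) * (exp(2 a t) - 1)
       = ((2/5)^2 / (2*(8/5))) * (exp((16/5) t) - 1)
       = exp(16*t/5)/20 - 1/20.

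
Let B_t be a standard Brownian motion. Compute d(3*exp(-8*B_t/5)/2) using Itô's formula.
d(3*exp(-8*B_t/5)/2) = (48*exp(-8*B_t/5)/25) dt + (-12*exp(-8*B_t/5)/5) dB_t

Itô's formula for f(B_t) gives d f(B_t) = f'(B_t) dB_t + (1/2) f''(B_t) dt. Compute derivatives of f(x) = 3*exp(-8*x/5)/2:
  f'(x)  = -12*exp(-8*x/5)/5
  f''(x) = 96*exp(-8*x/5)/25
Substitute x = B_t and multiply the f'' term by 1/2:
  drift     = (1/2) * (96*exp(-8*x/5)/25) evaluated at B_t = 48*exp(-8*B_t/5)/25
  diffusion = (-12*exp(-8*x/5)/5) evaluated at B_t = -12*exp(-8*B_t/5)/5
Therefore d(3*exp(-8*B_t/5)/2) = (48*exp(-8*B_t/5)/25) dt + (-12*exp(-8*B_t/5)/5) dB_t.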